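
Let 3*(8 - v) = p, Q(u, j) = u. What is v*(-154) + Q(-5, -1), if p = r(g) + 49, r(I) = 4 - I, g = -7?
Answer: 1843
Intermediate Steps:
p = 60 (p = (4 - 1*(-7)) + 49 = (4 + 7) + 49 = 11 + 49 = 60)
v = -12 (v = 8 - 1/3*60 = 8 - 20 = -12)
v*(-154) + Q(-5, -1) = -12*(-154) - 5 = 1848 - 5 = 1843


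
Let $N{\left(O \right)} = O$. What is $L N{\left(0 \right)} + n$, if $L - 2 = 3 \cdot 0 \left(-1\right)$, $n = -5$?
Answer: $-5$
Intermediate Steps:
$L = 2$ ($L = 2 + 3 \cdot 0 \left(-1\right) = 2 + 0 \left(-1\right) = 2 + 0 = 2$)
$L N{\left(0 \right)} + n = 2 \cdot 0 - 5 = 0 - 5 = -5$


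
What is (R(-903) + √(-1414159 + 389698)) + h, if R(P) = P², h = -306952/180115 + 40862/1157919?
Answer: 10003540920710671/12268151805 + 3*I*√113829 ≈ 8.1541e+5 + 1012.2*I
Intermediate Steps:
h = -20474452574/12268151805 (h = -306952*1/180115 + 40862*(1/1157919) = -18056/10595 + 40862/1157919 = -20474452574/12268151805 ≈ -1.6689)
(R(-903) + √(-1414159 + 389698)) + h = ((-903)² + √(-1414159 + 389698)) - 20474452574/12268151805 = (815409 + √(-1024461)) - 20474452574/12268151805 = (815409 + 3*I*√113829) - 20474452574/12268151805 = 10003540920710671/12268151805 + 3*I*√113829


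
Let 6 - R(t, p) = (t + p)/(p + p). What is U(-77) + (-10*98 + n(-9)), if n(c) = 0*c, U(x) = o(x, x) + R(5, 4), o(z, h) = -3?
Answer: -7825/8 ≈ -978.13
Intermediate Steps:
R(t, p) = 6 - (p + t)/(2*p) (R(t, p) = 6 - (t + p)/(p + p) = 6 - (p + t)/(2*p))
U(x) = 15/8 (U(x) = -3 + (½)*(-1*5 + 11*4)/4 = -3 + (½)*(¼)*(-5 + 44) = -3 + (½)*(¼)*39 = -3 + 39/8 = 15/8)
n(c) = 0
U(-77) + (-10*98 + n(-9)) = 15/8 + (-10*98 + 0) = 15/8 + (-980 + 0) = 15/8 - 980 = -7825/8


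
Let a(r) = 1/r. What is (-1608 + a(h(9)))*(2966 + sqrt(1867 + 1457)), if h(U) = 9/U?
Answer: -4766362 - 3214*sqrt(831) ≈ -4.8590e+6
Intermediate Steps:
(-1608 + a(h(9)))*(2966 + sqrt(1867 + 1457)) = (-1608 + 1/(9/9))*(2966 + sqrt(1867 + 1457)) = (-1608 + 1/(9*(1/9)))*(2966 + sqrt(3324)) = (-1608 + 1/1)*(2966 + 2*sqrt(831)) = (-1608 + 1)*(2966 + 2*sqrt(831)) = -1607*(2966 + 2*sqrt(831)) = -4766362 - 3214*sqrt(831)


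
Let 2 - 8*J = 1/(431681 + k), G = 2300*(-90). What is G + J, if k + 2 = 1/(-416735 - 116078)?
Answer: -380886467083222761/1840033464208 ≈ -2.0700e+5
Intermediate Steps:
k = -1065627/532813 (k = -2 + 1/(-416735 - 116078) = -2 + 1/(-532813) = -2 - 1/532813 = -1065627/532813 ≈ -2.0000)
G = -207000
J = 460007833239/1840033464208 (J = ¼ - 1/(8*(431681 - 1065627/532813)) = ¼ - 1/(8*230004183026/532813) = ¼ - ⅛*532813/230004183026 = ¼ - 532813/1840033464208 = 460007833239/1840033464208 ≈ 0.25000)
G + J = -207000 + 460007833239/1840033464208 = -380886467083222761/1840033464208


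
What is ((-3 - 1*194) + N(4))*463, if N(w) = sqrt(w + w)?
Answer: -91211 + 926*sqrt(2) ≈ -89902.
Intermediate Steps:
N(w) = sqrt(2)*sqrt(w) (N(w) = sqrt(2*w) = sqrt(2)*sqrt(w))
((-3 - 1*194) + N(4))*463 = ((-3 - 1*194) + sqrt(2)*sqrt(4))*463 = ((-3 - 194) + sqrt(2)*2)*463 = (-197 + 2*sqrt(2))*463 = -91211 + 926*sqrt(2)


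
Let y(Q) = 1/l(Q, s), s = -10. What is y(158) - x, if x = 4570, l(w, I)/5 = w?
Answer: -3610299/790 ≈ -4570.0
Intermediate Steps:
l(w, I) = 5*w
y(Q) = 1/(5*Q)
y(158) - x = (⅕)/158 - 1*4570 = (⅕)*(1/158) - 4570 = 1/790 - 4570 = -3610299/790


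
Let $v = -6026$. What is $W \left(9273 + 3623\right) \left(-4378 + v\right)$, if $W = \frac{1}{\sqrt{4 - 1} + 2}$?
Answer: $-268339968 + 134169984 \sqrt{3} \approx -3.5951 \cdot 10^{7}$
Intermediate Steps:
$W = \frac{1}{2 + \sqrt{3}}$ ($W = \frac{1}{\sqrt{3} + 2} = \frac{1}{2 + \sqrt{3}} \approx 0.26795$)
$W \left(9273 + 3623\right) \left(-4378 + v\right) = \left(2 - \sqrt{3}\right) \left(9273 + 3623\right) \left(-4378 - 6026\right) = \left(2 - \sqrt{3}\right) 12896 \left(-10404\right) = \left(2 - \sqrt{3}\right) \left(-134169984\right) = -268339968 + 134169984 \sqrt{3}$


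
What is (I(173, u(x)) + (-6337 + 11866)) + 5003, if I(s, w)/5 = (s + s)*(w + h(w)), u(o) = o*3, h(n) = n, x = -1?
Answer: 152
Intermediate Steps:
u(o) = 3*o
I(s, w) = 20*s*w (I(s, w) = 5*((s + s)*(w + w)) = 5*((2*s)*(2*w)) = 5*(4*s*w) = 20*s*w)
(I(173, u(x)) + (-6337 + 11866)) + 5003 = (20*173*(3*(-1)) + (-6337 + 11866)) + 5003 = (20*173*(-3) + 5529) + 5003 = (-10380 + 5529) + 5003 = -4851 + 5003 = 152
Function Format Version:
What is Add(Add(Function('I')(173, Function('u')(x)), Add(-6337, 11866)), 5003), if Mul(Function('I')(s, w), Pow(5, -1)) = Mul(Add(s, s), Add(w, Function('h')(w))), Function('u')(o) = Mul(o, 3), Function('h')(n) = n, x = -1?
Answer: 152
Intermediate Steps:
Function('u')(o) = Mul(3, o)
Function('I')(s, w) = Mul(20, s, w) (Function('I')(s, w) = Mul(5, Mul(Add(s, s), Add(w, w))) = Mul(5, Mul(Mul(2, s), Mul(2, w))) = Mul(5, Mul(4, s, w)) = Mul(20, s, w))
Add(Add(Function('I')(173, Function('u')(x)), Add(-6337, 11866)), 5003) = Add(Add(Mul(20, 173, Mul(3, -1)), Add(-6337, 11866)), 5003) = Add(Add(Mul(20, 173, -3), 5529), 5003) = Add(Add(-10380, 5529), 5003) = Add(-4851, 5003) = 152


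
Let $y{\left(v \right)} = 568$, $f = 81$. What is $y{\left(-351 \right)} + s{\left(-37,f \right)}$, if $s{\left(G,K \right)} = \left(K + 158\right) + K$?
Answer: $888$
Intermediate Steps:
$s{\left(G,K \right)} = 158 + 2 K$ ($s{\left(G,K \right)} = \left(158 + K\right) + K = 158 + 2 K$)
$y{\left(-351 \right)} + s{\left(-37,f \right)} = 568 + \left(158 + 2 \cdot 81\right) = 568 + \left(158 + 162\right) = 568 + 320 = 888$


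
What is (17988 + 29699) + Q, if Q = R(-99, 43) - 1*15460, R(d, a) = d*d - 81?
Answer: 41947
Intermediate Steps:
R(d, a) = -81 + d**2 (R(d, a) = d**2 - 81 = -81 + d**2)
Q = -5740 (Q = (-81 + (-99)**2) - 1*15460 = (-81 + 9801) - 15460 = 9720 - 15460 = -5740)
(17988 + 29699) + Q = (17988 + 29699) - 5740 = 47687 - 5740 = 41947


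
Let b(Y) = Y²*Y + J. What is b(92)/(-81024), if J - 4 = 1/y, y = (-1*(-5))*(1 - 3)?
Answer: -7786919/810240 ≈ -9.6106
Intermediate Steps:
y = -10 (y = 5*(-2) = -10)
J = 39/10 (J = 4 + 1/(-10) = 4 + 1*(-⅒) = 4 - ⅒ = 39/10 ≈ 3.9000)
b(Y) = 39/10 + Y³ (b(Y) = Y²*Y + 39/10 = Y³ + 39/10 = 39/10 + Y³)
b(92)/(-81024) = (39/10 + 92³)/(-81024) = (39/10 + 778688)*(-1/81024) = (7786919/10)*(-1/81024) = -7786919/810240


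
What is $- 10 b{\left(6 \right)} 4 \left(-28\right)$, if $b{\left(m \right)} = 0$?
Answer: $0$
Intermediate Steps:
$- 10 b{\left(6 \right)} 4 \left(-28\right) = \left(-10\right) 0 \cdot 4 \left(-28\right) = 0 \cdot 4 \left(-28\right) = 0 \left(-28\right) = 0$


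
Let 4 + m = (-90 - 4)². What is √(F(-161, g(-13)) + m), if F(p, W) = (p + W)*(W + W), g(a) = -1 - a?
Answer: 6*√146 ≈ 72.498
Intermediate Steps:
F(p, W) = 2*W*(W + p) (F(p, W) = (W + p)*(2*W) = 2*W*(W + p))
m = 8832 (m = -4 + (-90 - 4)² = -4 + (-94)² = -4 + 8836 = 8832)
√(F(-161, g(-13)) + m) = √(2*(-1 - 1*(-13))*((-1 - 1*(-13)) - 161) + 8832) = √(2*(-1 + 13)*((-1 + 13) - 161) + 8832) = √(2*12*(12 - 161) + 8832) = √(2*12*(-149) + 8832) = √(-3576 + 8832) = √5256 = 6*√146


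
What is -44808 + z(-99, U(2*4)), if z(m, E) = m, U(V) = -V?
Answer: -44907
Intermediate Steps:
-44808 + z(-99, U(2*4)) = -44808 - 99 = -44907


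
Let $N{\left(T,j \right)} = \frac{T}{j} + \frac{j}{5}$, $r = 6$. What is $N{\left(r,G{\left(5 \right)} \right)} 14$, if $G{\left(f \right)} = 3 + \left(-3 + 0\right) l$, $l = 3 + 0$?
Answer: $- \frac{154}{5} \approx -30.8$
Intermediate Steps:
$l = 3$
$G{\left(f \right)} = -6$ ($G{\left(f \right)} = 3 + \left(-3 + 0\right) 3 = 3 - 9 = -6$)
$N{\left(T,j \right)} = \frac{j}{5} + \frac{T}{j}$ ($N{\left(T,j \right)} = \frac{T}{j} + j \frac{1}{5} = \frac{T}{j} + \frac{j}{5} = \frac{j}{5} + \frac{T}{j}$)
$N{\left(r,G{\left(5 \right)} \right)} 14 = \left(\frac{1}{5} \left(-6\right) + \frac{6}{-6}\right) 14 = \left(- \frac{6}{5} + 6 \left(- \frac{1}{6}\right)\right) 14 = \left(- \frac{6}{5} - 1\right) 14 = \left(- \frac{11}{5}\right) 14 = - \frac{154}{5}$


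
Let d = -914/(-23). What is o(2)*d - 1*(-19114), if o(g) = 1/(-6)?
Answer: 1318409/69 ≈ 19107.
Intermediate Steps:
d = 914/23 (d = -914*(-1/23) = 914/23 ≈ 39.739)
o(g) = -1/6
o(2)*d - 1*(-19114) = -1/6*914/23 - 1*(-19114) = -457/69 + 19114 = 1318409/69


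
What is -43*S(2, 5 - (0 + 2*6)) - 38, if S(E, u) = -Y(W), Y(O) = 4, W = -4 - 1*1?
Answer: 134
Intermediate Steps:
W = -5 (W = -4 - 1 = -5)
S(E, u) = -4 (S(E, u) = -1*4 = -4)
-43*S(2, 5 - (0 + 2*6)) - 38 = -43*(-4) - 38 = 172 - 38 = 134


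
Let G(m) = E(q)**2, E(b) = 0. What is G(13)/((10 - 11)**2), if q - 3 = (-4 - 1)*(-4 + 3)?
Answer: 0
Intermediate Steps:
q = 8 (q = 3 + (-4 - 1)*(-4 + 3) = 3 - 5*(-1) = 3 + 5 = 8)
G(m) = 0 (G(m) = 0**2 = 0)
G(13)/((10 - 11)**2) = 0/((10 - 11)**2) = 0/((-1)**2) = 0/1 = 0*1 = 0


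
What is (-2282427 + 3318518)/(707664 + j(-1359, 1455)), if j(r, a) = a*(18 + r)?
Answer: -1036091/1243491 ≈ -0.83321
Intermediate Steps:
(-2282427 + 3318518)/(707664 + j(-1359, 1455)) = (-2282427 + 3318518)/(707664 + 1455*(18 - 1359)) = 1036091/(707664 + 1455*(-1341)) = 1036091/(707664 - 1951155) = 1036091/(-1243491) = 1036091*(-1/1243491) = -1036091/1243491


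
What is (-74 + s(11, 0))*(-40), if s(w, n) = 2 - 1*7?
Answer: 3160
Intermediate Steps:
s(w, n) = -5 (s(w, n) = 2 - 7 = -5)
(-74 + s(11, 0))*(-40) = (-74 - 5)*(-40) = -79*(-40) = 3160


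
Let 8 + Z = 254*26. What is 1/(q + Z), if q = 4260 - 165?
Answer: 1/10691 ≈ 9.3537e-5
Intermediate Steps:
q = 4095
Z = 6596 (Z = -8 + 254*26 = -8 + 6604 = 6596)
1/(q + Z) = 1/(4095 + 6596) = 1/10691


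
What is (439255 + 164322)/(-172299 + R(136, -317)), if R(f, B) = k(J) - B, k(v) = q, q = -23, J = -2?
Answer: -603577/172005 ≈ -3.5091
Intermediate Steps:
k(v) = -23
R(f, B) = -23 - B
(439255 + 164322)/(-172299 + R(136, -317)) = (439255 + 164322)/(-172299 + (-23 - 1*(-317))) = 603577/(-172299 + (-23 + 317)) = 603577/(-172299 + 294) = 603577/(-172005) = 603577*(-1/172005) = -603577/172005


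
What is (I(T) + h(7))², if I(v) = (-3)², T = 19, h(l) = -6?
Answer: 9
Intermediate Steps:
I(v) = 9
(I(T) + h(7))² = (9 - 6)² = 3² = 9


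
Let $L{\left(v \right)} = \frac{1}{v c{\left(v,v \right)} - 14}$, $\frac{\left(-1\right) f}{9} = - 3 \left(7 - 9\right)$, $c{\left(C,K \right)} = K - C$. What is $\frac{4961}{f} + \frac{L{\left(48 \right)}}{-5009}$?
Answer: $- \frac{86973758}{946701} \approx -91.87$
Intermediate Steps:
$f = -54$ ($f = - 9 \left(- 3 \left(7 - 9\right)\right) = - 9 \left(\left(-3\right) \left(-2\right)\right) = \left(-9\right) 6 = -54$)
$L{\left(v \right)} = - \frac{1}{14}$ ($L{\left(v \right)} = \frac{1}{v \left(v - v\right) - 14} = \frac{1}{v 0 - 14} = \frac{1}{0 - 14} = \frac{1}{-14} = - \frac{1}{14}$)
$\frac{4961}{f} + \frac{L{\left(48 \right)}}{-5009} = \frac{4961}{-54} - \frac{1}{14 \left(-5009\right)} = 4961 \left(- \frac{1}{54}\right) - - \frac{1}{70126} = - \frac{4961}{54} + \frac{1}{70126} = - \frac{86973758}{946701}$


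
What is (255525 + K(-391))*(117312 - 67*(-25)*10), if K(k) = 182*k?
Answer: 24716072506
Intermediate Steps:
(255525 + K(-391))*(117312 - 67*(-25)*10) = (255525 + 182*(-391))*(117312 - 67*(-25)*10) = (255525 - 71162)*(117312 + 1675*10) = 184363*(117312 + 16750) = 184363*134062 = 24716072506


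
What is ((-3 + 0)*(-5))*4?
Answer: 60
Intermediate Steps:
((-3 + 0)*(-5))*4 = -3*(-5)*4 = 15*4 = 60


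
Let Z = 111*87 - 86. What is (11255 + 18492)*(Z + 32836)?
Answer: 1261481029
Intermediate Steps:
Z = 9571 (Z = 9657 - 86 = 9571)
(11255 + 18492)*(Z + 32836) = (11255 + 18492)*(9571 + 32836) = 29747*42407 = 1261481029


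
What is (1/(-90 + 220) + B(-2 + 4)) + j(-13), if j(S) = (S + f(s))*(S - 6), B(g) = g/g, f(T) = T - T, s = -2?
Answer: 32241/130 ≈ 248.01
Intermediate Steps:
f(T) = 0
B(g) = 1
j(S) = S*(-6 + S) (j(S) = (S + 0)*(S - 6) = S*(-6 + S))
(1/(-90 + 220) + B(-2 + 4)) + j(-13) = (1/(-90 + 220) + 1) - 13*(-6 - 13) = (1/130 + 1) - 13*(-19) = (1/130 + 1) + 247 = 131/130 + 247 = 32241/130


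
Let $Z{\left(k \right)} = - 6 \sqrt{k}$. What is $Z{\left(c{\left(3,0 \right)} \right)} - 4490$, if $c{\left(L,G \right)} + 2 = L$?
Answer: $-4496$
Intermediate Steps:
$c{\left(L,G \right)} = -2 + L$
$Z{\left(c{\left(3,0 \right)} \right)} - 4490 = - 6 \sqrt{-2 + 3} - 4490 = - 6 \sqrt{1} - 4490 = \left(-6\right) 1 - 4490 = -6 - 4490 = -4496$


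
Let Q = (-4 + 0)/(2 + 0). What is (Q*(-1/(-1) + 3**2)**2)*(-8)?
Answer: 1600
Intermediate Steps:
Q = -2 (Q = -4/2 = -4*1/2 = -2)
(Q*(-1/(-1) + 3**2)**2)*(-8) = -2*(-1/(-1) + 3**2)**2*(-8) = -2*(-1*(-1) + 9)**2*(-8) = -2*(1 + 9)**2*(-8) = -2*10**2*(-8) = -2*100*(-8) = -200*(-8) = 1600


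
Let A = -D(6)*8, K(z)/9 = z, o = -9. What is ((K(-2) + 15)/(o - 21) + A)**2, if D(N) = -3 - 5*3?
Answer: 2076481/100 ≈ 20765.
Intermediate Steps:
D(N) = -18 (D(N) = -3 - 15 = -18)
K(z) = 9*z
A = 144 (A = -(-18)*8 = -1*(-144) = 144)
((K(-2) + 15)/(o - 21) + A)**2 = ((9*(-2) + 15)/(-9 - 21) + 144)**2 = ((-18 + 15)/(-30) + 144)**2 = (-3*(-1/30) + 144)**2 = (1/10 + 144)**2 = (1441/10)**2 = 2076481/100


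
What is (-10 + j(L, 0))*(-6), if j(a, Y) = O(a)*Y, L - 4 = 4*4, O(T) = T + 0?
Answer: 60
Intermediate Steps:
O(T) = T
L = 20 (L = 4 + 4*4 = 4 + 16 = 20)
j(a, Y) = Y*a (j(a, Y) = a*Y = Y*a)
(-10 + j(L, 0))*(-6) = (-10 + 0*20)*(-6) = (-10 + 0)*(-6) = -10*(-6) = 60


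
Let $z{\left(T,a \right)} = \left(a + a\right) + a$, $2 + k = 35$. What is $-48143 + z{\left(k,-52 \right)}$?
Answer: $-48299$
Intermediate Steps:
$k = 33$ ($k = -2 + 35 = 33$)
$z{\left(T,a \right)} = 3 a$ ($z{\left(T,a \right)} = 2 a + a = 3 a$)
$-48143 + z{\left(k,-52 \right)} = -48143 + 3 \left(-52\right) = -48143 - 156 = -48299$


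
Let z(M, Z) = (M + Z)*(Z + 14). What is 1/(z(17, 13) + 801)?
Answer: 1/1611 ≈ 0.00062073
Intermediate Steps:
z(M, Z) = (14 + Z)*(M + Z) (z(M, Z) = (M + Z)*(14 + Z) = (14 + Z)*(M + Z))
1/(z(17, 13) + 801) = 1/((13**2 + 14*17 + 14*13 + 17*13) + 801) = 1/((169 + 238 + 182 + 221) + 801) = 1/(810 + 801) = 1/1611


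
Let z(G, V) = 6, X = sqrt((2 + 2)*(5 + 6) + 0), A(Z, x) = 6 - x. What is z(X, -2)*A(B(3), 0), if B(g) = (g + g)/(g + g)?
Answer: 36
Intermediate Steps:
B(g) = 1 (B(g) = (2*g)/((2*g)) = (2*g)*(1/(2*g)) = 1)
X = 2*sqrt(11) (X = sqrt(4*11 + 0) = sqrt(44 + 0) = sqrt(44) = 2*sqrt(11) ≈ 6.6332)
z(X, -2)*A(B(3), 0) = 6*(6 - 1*0) = 6*(6 + 0) = 6*6 = 36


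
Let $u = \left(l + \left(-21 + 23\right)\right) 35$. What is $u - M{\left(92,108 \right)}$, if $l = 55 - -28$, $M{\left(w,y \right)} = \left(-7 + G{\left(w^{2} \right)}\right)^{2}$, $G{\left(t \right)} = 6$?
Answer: $2974$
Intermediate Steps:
$M{\left(w,y \right)} = 1$ ($M{\left(w,y \right)} = \left(-7 + 6\right)^{2} = \left(-1\right)^{2} = 1$)
$l = 83$ ($l = 55 + 28 = 83$)
$u = 2975$ ($u = \left(83 + \left(-21 + 23\right)\right) 35 = \left(83 + 2\right) 35 = 85 \cdot 35 = 2975$)
$u - M{\left(92,108 \right)} = 2975 - 1 = 2974$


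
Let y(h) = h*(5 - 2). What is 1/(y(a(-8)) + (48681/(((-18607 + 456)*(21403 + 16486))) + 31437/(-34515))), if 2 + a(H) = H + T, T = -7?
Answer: -2637418621565/136910753665277 ≈ -0.019264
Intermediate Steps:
a(H) = -9 + H (a(H) = -2 + (H - 7) = -2 + (-7 + H) = -9 + H)
y(h) = 3*h (y(h) = h*3 = 3*h)
1/(y(a(-8)) + (48681/(((-18607 + 456)*(21403 + 16486))) + 31437/(-34515))) = 1/(3*(-9 - 8) + (48681/(((-18607 + 456)*(21403 + 16486))) + 31437/(-34515))) = 1/(3*(-17) + (48681/((-18151*37889)) + 31437*(-1/34515))) = 1/(-51 + (48681/(-687723239) - 3493/3835)) = 1/(-51 + (48681*(-1/687723239) - 3493/3835)) = 1/(-51 + (-48681/687723239 - 3493/3835)) = 1/(-51 - 2402403965462/2637418621565) = 1/(-136910753665277/2637418621565) = -2637418621565/136910753665277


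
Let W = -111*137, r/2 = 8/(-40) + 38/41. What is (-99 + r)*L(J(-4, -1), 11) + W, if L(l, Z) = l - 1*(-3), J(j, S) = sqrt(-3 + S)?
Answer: -3177426/205 - 39994*I/205 ≈ -15500.0 - 195.09*I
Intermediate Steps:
L(l, Z) = 3 + l (L(l, Z) = l + 3 = 3 + l)
r = 298/205 (r = 2*(8/(-40) + 38/41) = 2*(8*(-1/40) + 38*(1/41)) = 2*(-1/5 + 38/41) = 2*(149/205) = 298/205 ≈ 1.4537)
W = -15207
(-99 + r)*L(J(-4, -1), 11) + W = (-99 + 298/205)*(3 + sqrt(-3 - 1)) - 15207 = -19997*(3 + sqrt(-4))/205 - 15207 = -19997*(3 + 2*I)/205 - 15207 = (-59991/205 - 39994*I/205) - 15207 = -3177426/205 - 39994*I/205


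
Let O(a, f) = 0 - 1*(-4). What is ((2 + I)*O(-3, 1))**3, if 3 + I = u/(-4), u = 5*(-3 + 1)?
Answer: 216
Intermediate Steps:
u = -10 (u = 5*(-2) = -10)
O(a, f) = 4 (O(a, f) = 0 + 4 = 4)
I = -1/2 (I = -3 - 10/(-4) = -3 - 10*(-1/4) = -3 + 5/2 = -1/2 ≈ -0.50000)
((2 + I)*O(-3, 1))**3 = ((2 - 1/2)*4)**3 = ((3/2)*4)**3 = 6**3 = 216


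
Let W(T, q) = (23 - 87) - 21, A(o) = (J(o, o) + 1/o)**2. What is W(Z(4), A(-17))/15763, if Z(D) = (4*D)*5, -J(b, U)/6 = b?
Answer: -85/15763 ≈ -0.0053924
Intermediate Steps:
J(b, U) = -6*b
A(o) = (1/o - 6*o)**2 (A(o) = (-6*o + 1/o)**2 = (1/o - 6*o)**2)
Z(D) = 20*D
W(T, q) = -85 (W(T, q) = -64 - 21 = -85)
W(Z(4), A(-17))/15763 = -85/15763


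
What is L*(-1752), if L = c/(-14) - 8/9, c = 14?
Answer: 9928/3 ≈ 3309.3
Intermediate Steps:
L = -17/9 (L = 14/(-14) - 8/9 = 14*(-1/14) - 8*1/9 = -1 - 8/9 = -17/9 ≈ -1.8889)
L*(-1752) = -17/9*(-1752) = 9928/3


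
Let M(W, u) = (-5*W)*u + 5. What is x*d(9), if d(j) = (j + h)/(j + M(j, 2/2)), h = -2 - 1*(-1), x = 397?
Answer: -3176/31 ≈ -102.45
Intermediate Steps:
M(W, u) = 5 - 5*W*u (M(W, u) = -5*W*u + 5 = 5 - 5*W*u)
h = -1 (h = -2 + 1 = -1)
d(j) = (-1 + j)/(5 - 4*j) (d(j) = (j - 1)/(j + (5 - 5*j*2/2)) = (-1 + j)/(j + (5 - 5*j*2*(½))) = (-1 + j)/(j + (5 - 5*j*1)) = (-1 + j)/(j + (5 - 5*j)) = (-1 + j)/(5 - 4*j))
x*d(9) = 397*((-1 + 9)/(5 - 4*9)) = 397*(8/(5 - 36)) = 397*(8/(-31)) = 397*(-1/31*8) = 397*(-8/31) = -3176/31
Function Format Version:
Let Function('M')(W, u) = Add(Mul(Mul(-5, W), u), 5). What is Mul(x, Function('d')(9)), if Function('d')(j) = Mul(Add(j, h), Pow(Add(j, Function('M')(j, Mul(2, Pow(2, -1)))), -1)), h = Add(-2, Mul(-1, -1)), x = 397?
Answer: Rational(-3176, 31) ≈ -102.45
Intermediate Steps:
Function('M')(W, u) = Add(5, Mul(-5, W, u)) (Function('M')(W, u) = Add(Mul(-5, W, u), 5) = Add(5, Mul(-5, W, u)))
h = -1 (h = Add(-2, 1) = -1)
Function('d')(j) = Mul(Pow(Add(5, Mul(-4, j)), -1), Add(-1, j)) (Function('d')(j) = Mul(Add(j, -1), Pow(Add(j, Add(5, Mul(-5, j, Mul(2, Pow(2, -1))))), -1)) = Mul(Add(-1, j), Pow(Add(j, Add(5, Mul(-5, j, Mul(2, Rational(1, 2))))), -1)) = Mul(Add(-1, j), Pow(Add(j, Add(5, Mul(-5, j, 1))), -1)) = Mul(Add(-1, j), Pow(Add(j, Add(5, Mul(-5, j))), -1)) = Mul(Add(-1, j), Pow(Add(5, Mul(-4, j)), -1)) = Mul(Pow(Add(5, Mul(-4, j)), -1), Add(-1, j)))
Mul(x, Function('d')(9)) = Mul(397, Mul(Pow(Add(5, Mul(-4, 9)), -1), Add(-1, 9))) = Mul(397, Mul(Pow(Add(5, -36), -1), 8)) = Mul(397, Mul(Pow(-31, -1), 8)) = Mul(397, Mul(Rational(-1, 31), 8)) = Mul(397, Rational(-8, 31)) = Rational(-3176, 31)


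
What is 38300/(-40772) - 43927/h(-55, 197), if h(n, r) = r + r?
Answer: -451520461/4016042 ≈ -112.43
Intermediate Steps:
h(n, r) = 2*r
38300/(-40772) - 43927/h(-55, 197) = 38300/(-40772) - 43927/(2*197) = 38300*(-1/40772) - 43927/394 = -9575/10193 - 43927*1/394 = -9575/10193 - 43927/394 = -451520461/4016042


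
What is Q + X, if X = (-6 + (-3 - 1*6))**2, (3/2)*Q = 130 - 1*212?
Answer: 511/3 ≈ 170.33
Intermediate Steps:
Q = -164/3 (Q = 2*(130 - 1*212)/3 = 2*(130 - 212)/3 = (2/3)*(-82) = -164/3 ≈ -54.667)
X = 225 (X = (-6 + (-3 - 6))**2 = (-6 - 9)**2 = (-15)**2 = 225)
Q + X = -164/3 + 225 = 511/3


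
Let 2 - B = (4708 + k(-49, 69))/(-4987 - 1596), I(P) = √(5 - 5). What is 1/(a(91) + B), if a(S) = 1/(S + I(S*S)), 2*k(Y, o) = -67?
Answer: 1198106/3260137 ≈ 0.36750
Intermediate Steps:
k(Y, o) = -67/2 (k(Y, o) = (½)*(-67) = -67/2)
I(P) = 0 (I(P) = √0 = 0)
B = 35681/13166 (B = 2 - (4708 - 67/2)/(-4987 - 1596) = 2 - 9349/(2*(-6583)) = 2 - 9349*(-1)/(2*6583) = 2 - 1*(-9349/13166) = 2 + 9349/13166 = 35681/13166 ≈ 2.7101)
a(S) = 1/S (a(S) = 1/(S + 0) = 1/S)
1/(a(91) + B) = 1/(1/91 + 35681/13166) = 1/(3260137/1198106) = 1198106/3260137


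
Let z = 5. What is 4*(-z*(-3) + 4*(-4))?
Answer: -4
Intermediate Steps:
4*(-z*(-3) + 4*(-4)) = 4*(-1*5*(-3) + 4*(-4)) = 4*(-5*(-3) - 16) = 4*(15 - 16) = 4*(-1) = -4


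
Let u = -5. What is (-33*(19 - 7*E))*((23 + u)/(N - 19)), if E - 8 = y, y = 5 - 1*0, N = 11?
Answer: -5346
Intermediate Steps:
y = 5 (y = 5 + 0 = 5)
E = 13 (E = 8 + 5 = 13)
(-33*(19 - 7*E))*((23 + u)/(N - 19)) = (-33*(19 - 7*13))*((23 - 5)/(11 - 19)) = (-33*(19 - 1*91))*(18/(-8)) = (-33*(19 - 91))*(18*(-⅛)) = -33*(-72)*(-9/4) = 2376*(-9/4) = -5346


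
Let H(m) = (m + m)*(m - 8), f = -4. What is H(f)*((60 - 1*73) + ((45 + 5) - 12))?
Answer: 2400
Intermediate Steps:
H(m) = 2*m*(-8 + m) (H(m) = (2*m)*(-8 + m) = 2*m*(-8 + m))
H(f)*((60 - 1*73) + ((45 + 5) - 12)) = (2*(-4)*(-8 - 4))*((60 - 1*73) + ((45 + 5) - 12)) = (2*(-4)*(-12))*((60 - 73) + (50 - 12)) = 96*(-13 + 38) = 96*25 = 2400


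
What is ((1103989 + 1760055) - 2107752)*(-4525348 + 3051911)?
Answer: -1114348615604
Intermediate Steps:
((1103989 + 1760055) - 2107752)*(-4525348 + 3051911) = (2864044 - 2107752)*(-1473437) = 756292*(-1473437) = -1114348615604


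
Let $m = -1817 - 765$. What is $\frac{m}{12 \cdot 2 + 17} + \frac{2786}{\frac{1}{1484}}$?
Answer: $\frac{169508802}{41} \approx 4.1344 \cdot 10^{6}$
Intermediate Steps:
$m = -2582$ ($m = -1817 - 765 = -2582$)
$\frac{m}{12 \cdot 2 + 17} + \frac{2786}{\frac{1}{1484}} = - \frac{2582}{12 \cdot 2 + 17} + \frac{2786}{\frac{1}{1484}} = - \frac{2582}{24 + 17} + 2786 \frac{1}{\frac{1}{1484}} = - \frac{2582}{41} + 2786 \cdot 1484 = \left(-2582\right) \frac{1}{41} + 4134424 = - \frac{2582}{41} + 4134424 = \frac{169508802}{41}$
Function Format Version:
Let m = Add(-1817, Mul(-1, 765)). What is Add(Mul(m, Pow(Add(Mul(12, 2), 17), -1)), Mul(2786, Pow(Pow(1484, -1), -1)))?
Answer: Rational(169508802, 41) ≈ 4.1344e+6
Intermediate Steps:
m = -2582 (m = Add(-1817, -765) = -2582)
Add(Mul(m, Pow(Add(Mul(12, 2), 17), -1)), Mul(2786, Pow(Pow(1484, -1), -1))) = Add(Mul(-2582, Pow(Add(Mul(12, 2), 17), -1)), Mul(2786, Pow(Pow(1484, -1), -1))) = Add(Mul(-2582, Pow(Add(24, 17), -1)), Mul(2786, Pow(Rational(1, 1484), -1))) = Add(Mul(-2582, Pow(41, -1)), Mul(2786, 1484)) = Add(Mul(-2582, Rational(1, 41)), 4134424) = Add(Rational(-2582, 41), 4134424) = Rational(169508802, 41)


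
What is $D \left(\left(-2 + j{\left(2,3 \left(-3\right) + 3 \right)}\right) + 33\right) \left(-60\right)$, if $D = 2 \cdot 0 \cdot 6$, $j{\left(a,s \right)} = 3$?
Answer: $0$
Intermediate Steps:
$D = 0$ ($D = 0 \cdot 6 = 0$)
$D \left(\left(-2 + j{\left(2,3 \left(-3\right) + 3 \right)}\right) + 33\right) \left(-60\right) = 0 \left(\left(-2 + 3\right) + 33\right) \left(-60\right) = 0 \left(1 + 33\right) \left(-60\right) = 0 \cdot 34 \left(-60\right) = 0 \left(-60\right) = 0$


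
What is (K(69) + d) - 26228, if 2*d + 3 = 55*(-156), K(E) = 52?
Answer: -60935/2 ≈ -30468.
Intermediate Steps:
d = -8583/2 (d = -3/2 + (55*(-156))/2 = -3/2 + (½)*(-8580) = -3/2 - 4290 = -8583/2 ≈ -4291.5)
(K(69) + d) - 26228 = (52 - 8583/2) - 26228 = -8479/2 - 26228 = -60935/2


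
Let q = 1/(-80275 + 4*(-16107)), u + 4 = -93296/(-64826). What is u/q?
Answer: 12010927812/32413 ≈ 3.7056e+5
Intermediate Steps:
u = -83004/32413 (u = -4 - 93296/(-64826) = -4 - 93296*(-1/64826) = -4 + 46648/32413 = -83004/32413 ≈ -2.5608)
q = -1/144703 (q = 1/(-80275 - 64428) = 1/(-144703) = -1/144703 ≈ -6.9107e-6)
u/q = -83004/(32413*(-1/144703)) = -83004/32413*(-144703) = 12010927812/32413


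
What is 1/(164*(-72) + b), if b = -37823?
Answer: -1/49631 ≈ -2.0149e-5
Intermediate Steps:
1/(164*(-72) + b) = 1/(164*(-72) - 37823) = 1/(-11808 - 37823) = 1/(-49631) = -1/49631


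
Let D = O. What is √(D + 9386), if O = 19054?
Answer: 6*√790 ≈ 168.64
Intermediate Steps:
D = 19054
√(D + 9386) = √(19054 + 9386) = √28440 = 6*√790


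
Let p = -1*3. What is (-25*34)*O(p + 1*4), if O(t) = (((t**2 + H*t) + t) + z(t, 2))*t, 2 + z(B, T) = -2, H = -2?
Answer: 3400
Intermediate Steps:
z(B, T) = -4 (z(B, T) = -2 - 2 = -4)
p = -3
O(t) = t*(-4 + t**2 - t) (O(t) = (((t**2 - 2*t) + t) - 4)*t = ((t**2 - t) - 4)*t = (-4 + t**2 - t)*t = t*(-4 + t**2 - t))
(-25*34)*O(p + 1*4) = (-25*34)*((-3 + 1*4)*(-4 + (-3 + 1*4)**2 - (-3 + 1*4))) = -850*(-3 + 4)*(-4 + (-3 + 4)**2 - (-3 + 4)) = -850*(-4 + 1**2 - 1*1) = -850*(-4 + 1 - 1) = -850*(-4) = 3400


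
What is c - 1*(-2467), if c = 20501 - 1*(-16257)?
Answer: 39225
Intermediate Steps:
c = 36758 (c = 20501 + 16257 = 36758)
c - 1*(-2467) = 36758 - 1*(-2467) = 36758 + 2467 = 39225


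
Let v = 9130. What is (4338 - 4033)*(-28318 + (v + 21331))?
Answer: 653615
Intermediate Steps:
(4338 - 4033)*(-28318 + (v + 21331)) = (4338 - 4033)*(-28318 + (9130 + 21331)) = 305*(-28318 + 30461) = 305*2143 = 653615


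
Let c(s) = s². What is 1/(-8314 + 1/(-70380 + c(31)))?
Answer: -69419/577149567 ≈ -0.00012028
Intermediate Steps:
1/(-8314 + 1/(-70380 + c(31))) = 1/(-8314 + 1/(-70380 + 31²)) = 1/(-8314 + 1/(-70380 + 961)) = 1/(-8314 + 1/(-69419)) = 1/(-8314 - 1/69419) = 1/(-577149567/69419) = -69419/577149567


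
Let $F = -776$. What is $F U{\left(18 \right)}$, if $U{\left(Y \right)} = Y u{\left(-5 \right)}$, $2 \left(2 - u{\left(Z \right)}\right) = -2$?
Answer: $-41904$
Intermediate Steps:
$u{\left(Z \right)} = 3$ ($u{\left(Z \right)} = 2 - -1 = 2 + 1 = 3$)
$U{\left(Y \right)} = 3 Y$ ($U{\left(Y \right)} = Y 3 = 3 Y$)
$F U{\left(18 \right)} = - 776 \cdot 3 \cdot 18 = \left(-776\right) 54 = -41904$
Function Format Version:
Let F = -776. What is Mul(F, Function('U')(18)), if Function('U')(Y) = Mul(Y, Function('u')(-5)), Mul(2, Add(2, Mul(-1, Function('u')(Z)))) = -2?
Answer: -41904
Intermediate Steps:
Function('u')(Z) = 3 (Function('u')(Z) = Add(2, Mul(Rational(-1, 2), -2)) = Add(2, 1) = 3)
Function('U')(Y) = Mul(3, Y) (Function('U')(Y) = Mul(Y, 3) = Mul(3, Y))
Mul(F, Function('U')(18)) = Mul(-776, Mul(3, 18)) = Mul(-776, 54) = -41904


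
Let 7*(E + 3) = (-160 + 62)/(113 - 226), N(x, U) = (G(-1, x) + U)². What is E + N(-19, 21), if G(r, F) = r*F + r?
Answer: 171548/113 ≈ 1518.1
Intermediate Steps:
G(r, F) = r + F*r (G(r, F) = F*r + r = r + F*r)
N(x, U) = (-1 + U - x)² (N(x, U) = (-(1 + x) + U)² = ((-1 - x) + U)² = (-1 + U - x)²)
E = -325/113 (E = -3 + ((-160 + 62)/(113 - 226))/7 = -3 + (-98/(-113))/7 = -3 + (-98*(-1/113))/7 = -3 + (⅐)*(98/113) = -3 + 14/113 = -325/113 ≈ -2.8761)
E + N(-19, 21) = -325/113 + (1 - 19 - 1*21)² = -325/113 + (1 - 19 - 21)² = -325/113 + (-39)² = -325/113 + 1521 = 171548/113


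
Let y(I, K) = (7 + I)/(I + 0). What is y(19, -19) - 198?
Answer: -3736/19 ≈ -196.63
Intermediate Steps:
y(I, K) = (7 + I)/I
y(19, -19) - 198 = (7 + 19)/19 - 198 = (1/19)*26 - 198 = 26/19 - 198 = -3736/19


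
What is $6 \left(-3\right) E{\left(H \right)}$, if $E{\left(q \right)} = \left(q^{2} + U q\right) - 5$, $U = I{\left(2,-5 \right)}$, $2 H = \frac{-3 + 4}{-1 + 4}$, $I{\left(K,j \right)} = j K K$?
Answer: $\frac{299}{2} \approx 149.5$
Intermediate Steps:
$I{\left(K,j \right)} = j K^{2}$ ($I{\left(K,j \right)} = K j K = j K^{2}$)
$H = \frac{1}{6}$ ($H = \frac{\left(-3 + 4\right) \frac{1}{-1 + 4}}{2} = \frac{1 \cdot \frac{1}{3}}{2} = \frac{1}{2} \cdot \frac{1}{3} = \frac{1}{6} \approx 0.16667$)
$U = -20$ ($U = - 5 \cdot 2^{2} = \left(-5\right) 4 = -20$)
$E{\left(q \right)} = -5 + q^{2} - 20 q$ ($E{\left(q \right)} = \left(q^{2} - 20 q\right) - 5 = -5 + q^{2} - 20 q$)
$6 \left(-3\right) E{\left(H \right)} = 6 \left(-3\right) \left(-5 + \left(\frac{1}{6}\right)^{2} - \frac{10}{3}\right) = - 18 \left(-5 + \frac{1}{36} - \frac{10}{3}\right) = \left(-18\right) \left(- \frac{299}{36}\right) = \frac{299}{2}$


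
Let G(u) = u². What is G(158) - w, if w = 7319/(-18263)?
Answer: 455924851/18263 ≈ 24964.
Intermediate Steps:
w = -7319/18263 (w = 7319*(-1/18263) = -7319/18263 ≈ -0.40076)
G(158) - w = 158² - 1*(-7319/18263) = 24964 + 7319/18263 = 455924851/18263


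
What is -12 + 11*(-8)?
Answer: -100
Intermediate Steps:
-12 + 11*(-8) = -12 - 88 = -100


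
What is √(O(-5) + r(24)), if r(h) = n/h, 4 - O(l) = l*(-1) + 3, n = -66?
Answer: 3*I*√3/2 ≈ 2.5981*I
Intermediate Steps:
O(l) = 1 + l (O(l) = 4 - (l*(-1) + 3) = 4 - (-l + 3) = 4 - (3 - l) = 4 + (-3 + l) = 1 + l)
r(h) = -66/h
√(O(-5) + r(24)) = √((1 - 5) - 66/24) = √(-4 - 66*1/24) = √(-4 - 11/4) = √(-27/4) = 3*I*√3/2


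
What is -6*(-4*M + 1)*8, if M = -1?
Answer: -240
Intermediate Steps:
-6*(-4*M + 1)*8 = -6*(-4*(-1) + 1)*8 = -6*(4 + 1)*8 = -6*5*8 = -30*8 = -240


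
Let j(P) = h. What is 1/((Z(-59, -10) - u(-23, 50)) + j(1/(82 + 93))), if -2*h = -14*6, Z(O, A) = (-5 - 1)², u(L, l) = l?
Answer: 1/28 ≈ 0.035714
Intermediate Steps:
Z(O, A) = 36 (Z(O, A) = (-6)² = 36)
h = 42 (h = -(-7)*6 = -½*(-84) = 42)
j(P) = 42
1/((Z(-59, -10) - u(-23, 50)) + j(1/(82 + 93))) = 1/((36 - 1*50) + 42) = 1/((36 - 50) + 42) = 1/(-14 + 42) = 1/28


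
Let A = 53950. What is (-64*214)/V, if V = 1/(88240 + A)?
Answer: -1947434240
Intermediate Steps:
V = 1/142190 (V = 1/(88240 + 53950) = 1/142190 ≈ 7.0328e-6)
(-64*214)/V = (-64*214)/(1/142190) = -13696*142190 = -1947434240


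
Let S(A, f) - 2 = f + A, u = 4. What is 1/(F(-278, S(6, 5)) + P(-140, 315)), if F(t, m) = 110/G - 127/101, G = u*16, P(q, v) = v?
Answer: 3232/1019571 ≈ 0.0031700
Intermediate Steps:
S(A, f) = 2 + A + f (S(A, f) = 2 + (f + A) = 2 + (A + f) = 2 + A + f)
G = 64 (G = 4*16 = 64)
F(t, m) = 1491/3232 (F(t, m) = 110/64 - 127/101 = 110*(1/64) - 127*1/101 = 55/32 - 127/101 = 1491/3232)
1/(F(-278, S(6, 5)) + P(-140, 315)) = 1/(1491/3232 + 315) = 1/(1019571/3232) = 3232/1019571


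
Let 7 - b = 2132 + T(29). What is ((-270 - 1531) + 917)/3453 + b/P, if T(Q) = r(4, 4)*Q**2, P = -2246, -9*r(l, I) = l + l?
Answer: 8312555/23266314 ≈ 0.35728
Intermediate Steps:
r(l, I) = -2*l/9 (r(l, I) = -(l + l)/9 = -2*l/9)
T(Q) = -8*Q**2/9 (T(Q) = (-2/9*4)*Q**2 = -8*Q**2/9)
b = -12397/9 (b = 7 - (2132 - 8/9*29**2) = 7 - (2132 - 8/9*841) = 7 - (2132 - 6728/9) = 7 - 1*12460/9 = 7 - 12460/9 = -12397/9 ≈ -1377.4)
((-270 - 1531) + 917)/3453 + b/P = ((-270 - 1531) + 917)/3453 - 12397/9/(-2246) = (-1801 + 917)*(1/3453) - 12397/9*(-1/2246) = -884*1/3453 + 12397/20214 = -884/3453 + 12397/20214 = 8312555/23266314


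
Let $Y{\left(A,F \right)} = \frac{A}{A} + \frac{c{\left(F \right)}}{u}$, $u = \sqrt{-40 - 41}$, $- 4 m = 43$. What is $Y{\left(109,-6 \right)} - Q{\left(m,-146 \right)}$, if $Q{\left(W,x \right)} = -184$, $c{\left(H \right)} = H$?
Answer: $185 + \frac{2 i}{3} \approx 185.0 + 0.66667 i$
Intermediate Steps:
$m = - \frac{43}{4}$ ($m = \left(- \frac{1}{4}\right) 43 = - \frac{43}{4} \approx -10.75$)
$u = 9 i$ ($u = \sqrt{-81} = 9 i \approx 9.0 i$)
$Y{\left(A,F \right)} = 1 - \frac{i F}{9}$ ($Y{\left(A,F \right)} = \frac{A}{A} + \frac{F}{9 i} = 1 + F \left(- \frac{i}{9}\right) = 1 - \frac{i F}{9}$)
$Y{\left(109,-6 \right)} - Q{\left(m,-146 \right)} = \left(1 - \frac{1}{9} i \left(-6\right)\right) - -184 = \left(1 + \frac{2 i}{3}\right) + 184 = 185 + \frac{2 i}{3}$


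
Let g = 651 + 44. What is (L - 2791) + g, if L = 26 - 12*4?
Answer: -2118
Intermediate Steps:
L = -22 (L = 26 - 48 = -22)
g = 695
(L - 2791) + g = (-22 - 2791) + 695 = -2813 + 695 = -2118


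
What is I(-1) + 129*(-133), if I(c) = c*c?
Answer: -17156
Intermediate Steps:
I(c) = c²
I(-1) + 129*(-133) = (-1)² + 129*(-133) = 1 - 17157 = -17156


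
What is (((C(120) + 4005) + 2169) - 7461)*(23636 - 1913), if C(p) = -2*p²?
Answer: -653579901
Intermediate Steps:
(((C(120) + 4005) + 2169) - 7461)*(23636 - 1913) = (((-2*120² + 4005) + 2169) - 7461)*(23636 - 1913) = (((-2*14400 + 4005) + 2169) - 7461)*21723 = (((-28800 + 4005) + 2169) - 7461)*21723 = ((-24795 + 2169) - 7461)*21723 = (-22626 - 7461)*21723 = -30087*21723 = -653579901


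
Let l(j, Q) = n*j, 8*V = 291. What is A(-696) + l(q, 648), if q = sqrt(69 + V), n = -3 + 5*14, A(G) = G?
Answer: -696 + 67*sqrt(1686)/4 ≈ -8.2294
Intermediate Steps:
V = 291/8 (V = (1/8)*291 = 291/8 ≈ 36.375)
n = 67 (n = -3 + 70 = 67)
q = sqrt(1686)/4 (q = sqrt(69 + 291/8) = sqrt(843/8) = sqrt(1686)/4 ≈ 10.265)
l(j, Q) = 67*j
A(-696) + l(q, 648) = -696 + 67*(sqrt(1686)/4) = -696 + 67*sqrt(1686)/4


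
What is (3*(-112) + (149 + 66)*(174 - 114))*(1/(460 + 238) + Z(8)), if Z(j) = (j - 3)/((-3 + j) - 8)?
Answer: -20922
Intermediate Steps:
Z(j) = (-3 + j)/(-11 + j)
(3*(-112) + (149 + 66)*(174 - 114))*(1/(460 + 238) + Z(8)) = (3*(-112) + (149 + 66)*(174 - 114))*(1/(460 + 238) + (-3 + 8)/(-11 + 8)) = (-336 + 215*60)*(1/698 + 5/(-3)) = (-336 + 12900)*(1/698 - ⅓*5) = 12564*(1/698 - 5/3) = 12564*(-3487/2094) = -20922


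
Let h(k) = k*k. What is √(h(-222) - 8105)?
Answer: √41179 ≈ 202.93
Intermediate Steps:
h(k) = k²
√(h(-222) - 8105) = √((-222)² - 8105) = √(49284 - 8105) = √41179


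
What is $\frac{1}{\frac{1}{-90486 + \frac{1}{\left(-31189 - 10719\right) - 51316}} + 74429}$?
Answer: $\frac{8435466865}{627843363201861} \approx 1.3436 \cdot 10^{-5}$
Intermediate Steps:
$\frac{1}{\frac{1}{-90486 + \frac{1}{\left(-31189 - 10719\right) - 51316}} + 74429} = \frac{1}{\frac{1}{-90486 + \frac{1}{-41908 - 51316}} + 74429} = \frac{1}{\frac{1}{-90486 + \frac{1}{-93224}} + 74429} = \frac{1}{\frac{1}{-90486 - \frac{1}{93224}} + 74429} = \frac{1}{\frac{1}{- \frac{8435466865}{93224}} + 74429} = \frac{1}{- \frac{93224}{8435466865} + 74429} = \frac{1}{\frac{627843363201861}{8435466865}} = \frac{8435466865}{627843363201861}$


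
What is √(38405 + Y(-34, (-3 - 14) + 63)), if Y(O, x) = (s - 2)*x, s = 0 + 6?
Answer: √38589 ≈ 196.44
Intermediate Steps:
s = 6
Y(O, x) = 4*x (Y(O, x) = (6 - 2)*x = 4*x)
√(38405 + Y(-34, (-3 - 14) + 63)) = √(38405 + 4*((-3 - 14) + 63)) = √(38405 + 4*(-17 + 63)) = √(38405 + 4*46) = √(38405 + 184) = √38589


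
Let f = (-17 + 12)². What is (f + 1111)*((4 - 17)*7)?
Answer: -103376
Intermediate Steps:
f = 25 (f = (-5)² = 25)
(f + 1111)*((4 - 17)*7) = (25 + 1111)*((4 - 17)*7) = 1136*(-13*7) = 1136*(-91) = -103376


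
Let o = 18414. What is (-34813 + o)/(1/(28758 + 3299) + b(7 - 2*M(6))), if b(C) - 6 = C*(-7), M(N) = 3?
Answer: 525702743/32056 ≈ 16400.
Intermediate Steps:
b(C) = 6 - 7*C (b(C) = 6 + C*(-7) = 6 - 7*C)
(-34813 + o)/(1/(28758 + 3299) + b(7 - 2*M(6))) = (-34813 + 18414)/(1/(28758 + 3299) + (6 - 7*(7 - 2*3))) = -16399/(1/32057 + (6 - 7*(7 - 6))) = -16399/(1/32057 + (6 - 7*1)) = -16399/(1/32057 + (6 - 7)) = -16399/(1/32057 - 1) = -16399/(-32056/32057) = -16399*(-32057/32056) = 525702743/32056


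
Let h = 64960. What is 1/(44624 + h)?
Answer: 1/109584 ≈ 9.1254e-6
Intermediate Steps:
1/(44624 + h) = 1/(44624 + 64960) = 1/109584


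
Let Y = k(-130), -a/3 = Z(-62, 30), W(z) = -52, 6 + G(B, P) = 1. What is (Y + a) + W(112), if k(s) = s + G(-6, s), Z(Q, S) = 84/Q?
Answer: -5671/31 ≈ -182.94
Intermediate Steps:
G(B, P) = -5 (G(B, P) = -6 + 1 = -5)
a = 126/31 (a = -252/(-62) = -252*(-1)/62 = -3*(-42/31) = 126/31 ≈ 4.0645)
k(s) = -5 + s (k(s) = s - 5 = -5 + s)
Y = -135 (Y = -5 - 130 = -135)
(Y + a) + W(112) = (-135 + 126/31) - 52 = -4059/31 - 52 = -5671/31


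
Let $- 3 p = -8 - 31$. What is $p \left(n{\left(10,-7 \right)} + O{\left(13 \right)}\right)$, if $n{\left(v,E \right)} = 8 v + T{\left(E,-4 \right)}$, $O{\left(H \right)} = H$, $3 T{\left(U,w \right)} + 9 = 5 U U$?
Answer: $\frac{6695}{3} \approx 2231.7$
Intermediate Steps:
$p = 13$ ($p = - \frac{-8 - 31}{3} = \left(- \frac{1}{3}\right) \left(-39\right) = 13$)
$T{\left(U,w \right)} = -3 + \frac{5 U^{2}}{3}$ ($T{\left(U,w \right)} = -3 + \frac{5 U U}{3} = -3 + \frac{5 U^{2}}{3}$)
$n{\left(v,E \right)} = -3 + 8 v + \frac{5 E^{2}}{3}$ ($n{\left(v,E \right)} = 8 v + \left(-3 + \frac{5 E^{2}}{3}\right) = -3 + 8 v + \frac{5 E^{2}}{3}$)
$p \left(n{\left(10,-7 \right)} + O{\left(13 \right)}\right) = 13 \left(\left(-3 + 8 \cdot 10 + \frac{5 \left(-7\right)^{2}}{3}\right) + 13\right) = 13 \left(\left(-3 + 80 + \frac{5}{3} \cdot 49\right) + 13\right) = 13 \left(\left(-3 + 80 + \frac{245}{3}\right) + 13\right) = 13 \left(\frac{476}{3} + 13\right) = 13 \cdot \frac{515}{3} = \frac{6695}{3}$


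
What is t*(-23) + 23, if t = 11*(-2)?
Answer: 529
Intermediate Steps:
t = -22
t*(-23) + 23 = -22*(-23) + 23 = 506 + 23 = 529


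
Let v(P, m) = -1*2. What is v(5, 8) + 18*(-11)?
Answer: -200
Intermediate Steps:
v(P, m) = -2
v(5, 8) + 18*(-11) = -2 + 18*(-11) = -2 - 198 = -200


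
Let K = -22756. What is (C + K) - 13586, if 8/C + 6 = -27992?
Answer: -508751662/13999 ≈ -36342.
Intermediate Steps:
C = -4/13999 (C = 8/(-6 - 27992) = 8/(-27998) = 8*(-1/27998) = -4/13999 ≈ -0.00028573)
(C + K) - 13586 = (-4/13999 - 22756) - 13586 = -318561248/13999 - 13586 = -508751662/13999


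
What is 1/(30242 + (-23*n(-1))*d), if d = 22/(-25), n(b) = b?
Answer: 25/755544 ≈ 3.3089e-5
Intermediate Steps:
d = -22/25 (d = 22*(-1/25) = -22/25 ≈ -0.88000)
1/(30242 + (-23*n(-1))*d) = 1/(30242 - 23*(-1)*(-22/25)) = 1/(30242 + 23*(-22/25)) = 1/(30242 - 506/25) = 1/(755544/25) = 25/755544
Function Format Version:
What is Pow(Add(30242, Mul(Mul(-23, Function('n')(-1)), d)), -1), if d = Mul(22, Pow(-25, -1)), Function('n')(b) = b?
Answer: Rational(25, 755544) ≈ 3.3089e-5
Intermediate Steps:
d = Rational(-22, 25) (d = Mul(22, Rational(-1, 25)) = Rational(-22, 25) ≈ -0.88000)
Pow(Add(30242, Mul(Mul(-23, Function('n')(-1)), d)), -1) = Pow(Add(30242, Mul(Mul(-23, -1), Rational(-22, 25))), -1) = Pow(Add(30242, Mul(23, Rational(-22, 25))), -1) = Pow(Add(30242, Rational(-506, 25)), -1) = Pow(Rational(755544, 25), -1) = Rational(25, 755544)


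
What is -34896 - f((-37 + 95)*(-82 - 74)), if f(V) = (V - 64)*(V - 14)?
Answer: -82607840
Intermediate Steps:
f(V) = (-64 + V)*(-14 + V)
-34896 - f((-37 + 95)*(-82 - 74)) = -34896 - (896 + ((-37 + 95)*(-82 - 74))**2 - 78*(-37 + 95)*(-82 - 74)) = -34896 - (896 + (58*(-156))**2 - 4524*(-156)) = -34896 - (896 + (-9048)**2 - 78*(-9048)) = -34896 - (896 + 81866304 + 705744) = -34896 - 1*82572944 = -34896 - 82572944 = -82607840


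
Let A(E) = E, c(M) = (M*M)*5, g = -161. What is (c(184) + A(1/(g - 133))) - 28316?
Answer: 41443415/294 ≈ 1.4096e+5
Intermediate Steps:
c(M) = 5*M² (c(M) = M²*5 = 5*M²)
(c(184) + A(1/(g - 133))) - 28316 = (5*184² + 1/(-161 - 133)) - 28316 = (5*33856 + 1/(-294)) - 28316 = (169280 - 1/294) - 28316 = 49768319/294 - 28316 = 41443415/294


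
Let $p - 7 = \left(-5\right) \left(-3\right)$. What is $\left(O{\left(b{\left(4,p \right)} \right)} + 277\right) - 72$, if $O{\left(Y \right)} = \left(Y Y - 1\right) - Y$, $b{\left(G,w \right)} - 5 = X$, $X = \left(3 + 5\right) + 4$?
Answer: $476$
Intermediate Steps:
$p = 22$ ($p = 7 - -15 = 7 + 15 = 22$)
$X = 12$ ($X = 8 + 4 = 12$)
$b{\left(G,w \right)} = 17$ ($b{\left(G,w \right)} = 5 + 12 = 17$)
$O{\left(Y \right)} = -1 + Y^{2} - Y$ ($O{\left(Y \right)} = \left(Y^{2} - 1\right) - Y = \left(-1 + Y^{2}\right) - Y = -1 + Y^{2} - Y$)
$\left(O{\left(b{\left(4,p \right)} \right)} + 277\right) - 72 = \left(\left(-1 + 17^{2} - 17\right) + 277\right) - 72 = \left(\left(-1 + 289 - 17\right) + 277\right) - 72 = \left(271 + 277\right) - 72 = 548 - 72 = 476$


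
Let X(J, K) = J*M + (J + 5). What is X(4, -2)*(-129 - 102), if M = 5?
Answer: -6699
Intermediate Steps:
X(J, K) = 5 + 6*J (X(J, K) = J*5 + (J + 5) = 5*J + (5 + J) = 5 + 6*J)
X(4, -2)*(-129 - 102) = (5 + 6*4)*(-129 - 102) = (5 + 24)*(-231) = 29*(-231) = -6699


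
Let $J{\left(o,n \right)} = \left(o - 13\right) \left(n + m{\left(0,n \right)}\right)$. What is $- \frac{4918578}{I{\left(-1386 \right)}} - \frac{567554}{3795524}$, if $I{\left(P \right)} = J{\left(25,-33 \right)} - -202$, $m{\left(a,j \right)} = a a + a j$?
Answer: $\frac{4667117684849}{184082914} \approx 25353.0$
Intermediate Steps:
$m{\left(a,j \right)} = a^{2} + a j$
$J{\left(o,n \right)} = n \left(-13 + o\right)$ ($J{\left(o,n \right)} = \left(o - 13\right) \left(n + 0 \left(0 + n\right)\right) = \left(-13 + o\right) \left(n + 0 n\right) = \left(-13 + o\right) \left(n + 0\right) = \left(-13 + o\right) n = n \left(-13 + o\right)$)
$I{\left(P \right)} = -194$ ($I{\left(P \right)} = - 33 \left(-13 + 25\right) - -202 = \left(-33\right) 12 + 202 = -396 + 202 = -194$)
$- \frac{4918578}{I{\left(-1386 \right)}} - \frac{567554}{3795524} = - \frac{4918578}{-194} - \frac{567554}{3795524} = \left(-4918578\right) \left(- \frac{1}{194}\right) - \frac{283777}{1897762} = \frac{2459289}{97} - \frac{283777}{1897762} = \frac{4667117684849}{184082914}$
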